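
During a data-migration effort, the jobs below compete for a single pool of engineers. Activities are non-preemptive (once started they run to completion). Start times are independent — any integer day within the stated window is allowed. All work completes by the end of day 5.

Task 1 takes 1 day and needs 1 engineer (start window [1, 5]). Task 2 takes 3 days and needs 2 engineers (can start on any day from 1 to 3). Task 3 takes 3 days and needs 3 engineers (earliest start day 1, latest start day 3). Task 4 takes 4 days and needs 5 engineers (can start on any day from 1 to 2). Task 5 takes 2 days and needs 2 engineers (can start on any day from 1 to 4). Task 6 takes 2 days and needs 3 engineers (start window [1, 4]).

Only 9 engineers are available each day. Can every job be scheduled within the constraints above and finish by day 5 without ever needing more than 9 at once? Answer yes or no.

no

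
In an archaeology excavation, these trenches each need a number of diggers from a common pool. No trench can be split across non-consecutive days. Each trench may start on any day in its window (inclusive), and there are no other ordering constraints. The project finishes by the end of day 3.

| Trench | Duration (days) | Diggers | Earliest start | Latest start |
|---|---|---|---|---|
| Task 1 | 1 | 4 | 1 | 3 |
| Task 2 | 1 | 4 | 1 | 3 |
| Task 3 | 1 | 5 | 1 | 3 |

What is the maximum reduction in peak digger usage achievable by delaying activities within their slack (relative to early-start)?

8

Early-start peak: d1:13  d2:0  d3:0 ⇒ 13.
Leveled (Task 1@1, Task 2@2, Task 3@3): d1:4  d2:4  d3:5 ⇒ 5.
Reduction 13 − 5 = 8.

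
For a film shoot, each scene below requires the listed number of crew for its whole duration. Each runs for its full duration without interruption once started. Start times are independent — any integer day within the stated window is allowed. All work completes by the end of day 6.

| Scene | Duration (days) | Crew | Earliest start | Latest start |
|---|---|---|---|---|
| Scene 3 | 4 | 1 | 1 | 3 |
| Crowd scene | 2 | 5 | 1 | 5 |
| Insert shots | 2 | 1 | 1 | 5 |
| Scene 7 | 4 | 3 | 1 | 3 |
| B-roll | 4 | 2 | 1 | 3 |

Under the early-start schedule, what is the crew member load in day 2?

12

At early start, day 2 has: Scene 3, Crowd scene, Insert shots, Scene 7, B-roll.
Demand: 1 + 5 + 1 + 3 + 2 = 12.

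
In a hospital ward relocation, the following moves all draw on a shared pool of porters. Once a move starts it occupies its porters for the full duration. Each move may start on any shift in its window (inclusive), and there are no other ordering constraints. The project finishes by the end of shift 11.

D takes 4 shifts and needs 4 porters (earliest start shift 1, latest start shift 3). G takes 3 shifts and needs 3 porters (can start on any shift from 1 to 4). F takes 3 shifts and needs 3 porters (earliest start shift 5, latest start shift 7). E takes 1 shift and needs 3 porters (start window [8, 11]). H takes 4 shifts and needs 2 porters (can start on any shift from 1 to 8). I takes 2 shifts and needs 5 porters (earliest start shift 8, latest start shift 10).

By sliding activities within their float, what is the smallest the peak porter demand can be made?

7

Early-start (D@1, G@1, F@5, E@8, H@1, I@8) gives peak 9: s1:9  s2:9  s3:9  s4:6  s5:3  s6:3  s7:3  s8:8  s9:5  s10:0  s11:0.
Shift H→4, I→9.
Schedule D@1, G@1, F@5, E@8, H@4, I@9: s1:7  s2:7  s3:7  s4:6  s5:5  s6:5  s7:5  s8:3  s9:5  s10:5  s11:0 — peak 7.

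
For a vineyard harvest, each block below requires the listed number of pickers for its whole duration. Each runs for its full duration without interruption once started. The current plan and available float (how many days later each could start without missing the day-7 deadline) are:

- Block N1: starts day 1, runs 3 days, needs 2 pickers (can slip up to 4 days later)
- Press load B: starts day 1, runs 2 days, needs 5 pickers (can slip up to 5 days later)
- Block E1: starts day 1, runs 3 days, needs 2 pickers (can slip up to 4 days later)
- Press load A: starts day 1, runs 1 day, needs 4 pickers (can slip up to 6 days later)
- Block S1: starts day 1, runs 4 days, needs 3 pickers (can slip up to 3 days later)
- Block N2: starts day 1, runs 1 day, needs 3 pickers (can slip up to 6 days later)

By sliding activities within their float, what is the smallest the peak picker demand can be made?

Early-start (Block N1@1, Press load B@1, Block E1@1, Press load A@1, Block S1@1, Block N2@1) gives peak 19: d1:19  d2:12  d3:7  d4:3  d5:0  d6:0  d7:0.
Shift Block E1→3, Press load A→6, Block S1→3, Block N2→7.
Schedule Block N1@1, Press load B@1, Block E1@3, Press load A@6, Block S1@3, Block N2@7: d1:7  d2:7  d3:7  d4:5  d5:5  d6:7  d7:3 — peak 7.

7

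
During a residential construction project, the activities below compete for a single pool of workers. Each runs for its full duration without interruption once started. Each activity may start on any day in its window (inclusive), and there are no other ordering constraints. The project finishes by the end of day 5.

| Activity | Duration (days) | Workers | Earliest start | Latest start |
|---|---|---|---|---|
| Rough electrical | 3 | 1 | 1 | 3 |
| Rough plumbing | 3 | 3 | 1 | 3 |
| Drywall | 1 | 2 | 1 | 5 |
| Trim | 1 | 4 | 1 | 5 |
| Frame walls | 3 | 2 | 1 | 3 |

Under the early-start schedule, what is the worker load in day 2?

6

At early start, day 2 has: Rough electrical, Rough plumbing, Frame walls.
Demand: 1 + 3 + 2 = 6.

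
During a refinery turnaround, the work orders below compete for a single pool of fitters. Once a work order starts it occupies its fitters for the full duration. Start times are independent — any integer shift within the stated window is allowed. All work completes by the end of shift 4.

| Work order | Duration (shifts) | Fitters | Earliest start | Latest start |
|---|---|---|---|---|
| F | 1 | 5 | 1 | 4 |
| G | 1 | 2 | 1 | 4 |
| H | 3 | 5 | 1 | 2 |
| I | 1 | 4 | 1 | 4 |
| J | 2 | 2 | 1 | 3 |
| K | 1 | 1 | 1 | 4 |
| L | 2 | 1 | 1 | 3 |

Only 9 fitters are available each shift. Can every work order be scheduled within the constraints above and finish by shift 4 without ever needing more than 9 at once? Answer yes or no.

Schedule F@1, G@1, H@2, I@2, J@3, K@1, L@3: s1:8  s2:9  s3:8  s4:8 — peak 9 ≤ 9.

yes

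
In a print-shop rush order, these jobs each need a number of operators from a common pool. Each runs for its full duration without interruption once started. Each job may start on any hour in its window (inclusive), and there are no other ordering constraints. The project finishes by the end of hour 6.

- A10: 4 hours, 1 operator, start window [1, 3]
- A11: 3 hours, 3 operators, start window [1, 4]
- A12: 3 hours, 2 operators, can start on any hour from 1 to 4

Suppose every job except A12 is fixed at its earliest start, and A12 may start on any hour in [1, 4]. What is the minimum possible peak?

4

A12@1: h1:6  h2:6  h3:6  h4:1  h5:0  h6:0 → peak 6
A12@2: h1:4  h2:6  h3:6  h4:3  h5:0  h6:0 → peak 6
A12@3: h1:4  h2:4  h3:6  h4:3  h5:2  h6:0 → peak 6
A12@4: h1:4  h2:4  h3:4  h4:3  h5:2  h6:2 → peak 4
Best is A12@4, peak 4.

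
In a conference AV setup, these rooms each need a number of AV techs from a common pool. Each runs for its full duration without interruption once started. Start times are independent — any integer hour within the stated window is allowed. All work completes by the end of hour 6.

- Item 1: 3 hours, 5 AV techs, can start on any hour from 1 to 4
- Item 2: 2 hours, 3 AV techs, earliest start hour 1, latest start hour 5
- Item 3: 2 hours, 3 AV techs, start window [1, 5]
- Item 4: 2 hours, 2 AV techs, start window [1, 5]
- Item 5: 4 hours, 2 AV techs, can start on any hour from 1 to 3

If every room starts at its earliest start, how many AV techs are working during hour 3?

7

At early start, hour 3 has: Item 1, Item 5.
Demand: 5 + 2 = 7.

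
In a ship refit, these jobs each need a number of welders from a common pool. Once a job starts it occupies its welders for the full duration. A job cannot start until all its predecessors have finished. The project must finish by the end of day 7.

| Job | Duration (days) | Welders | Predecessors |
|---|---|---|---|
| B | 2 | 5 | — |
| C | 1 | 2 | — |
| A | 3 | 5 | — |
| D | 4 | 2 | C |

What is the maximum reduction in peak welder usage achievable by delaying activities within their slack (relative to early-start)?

5

Early-start peak: d1:12  d2:12  d3:7  d4:2  d5:2  d6:0  d7:0 ⇒ 12.
Leveled (B@1, C@1, A@3, D@2): d1:7  d2:7  d3:7  d4:7  d5:7  d6:0  d7:0 ⇒ 7.
Reduction 12 − 7 = 5.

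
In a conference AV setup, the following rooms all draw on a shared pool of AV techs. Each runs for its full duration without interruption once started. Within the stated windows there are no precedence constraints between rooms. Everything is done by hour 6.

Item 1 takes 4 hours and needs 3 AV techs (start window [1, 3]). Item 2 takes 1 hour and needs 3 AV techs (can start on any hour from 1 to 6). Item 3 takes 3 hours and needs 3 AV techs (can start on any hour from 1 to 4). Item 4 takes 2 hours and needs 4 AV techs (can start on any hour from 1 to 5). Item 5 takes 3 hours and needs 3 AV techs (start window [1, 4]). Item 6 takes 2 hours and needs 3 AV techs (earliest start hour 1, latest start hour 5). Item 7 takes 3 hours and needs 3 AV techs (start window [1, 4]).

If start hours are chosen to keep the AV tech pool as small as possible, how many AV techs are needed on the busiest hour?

Early-start (Item 1@1, Item 2@1, Item 3@1, Item 4@1, Item 5@1, Item 6@1, Item 7@1) gives peak 22: h1:22  h2:19  h3:12  h4:3  h5:0  h6:0.
Shift Item 4→2, Item 5→4, Item 6→5, Item 7→4.
Schedule Item 1@1, Item 2@1, Item 3@1, Item 4@2, Item 5@4, Item 6@5, Item 7@4: h1:9  h2:10  h3:10  h4:9  h5:9  h6:9 — peak 10.
Total AV tech-hours = 56 over 6 hours ⇒ peak ≥ ⌈56/6⌉ = 10, so 10 is optimal.

10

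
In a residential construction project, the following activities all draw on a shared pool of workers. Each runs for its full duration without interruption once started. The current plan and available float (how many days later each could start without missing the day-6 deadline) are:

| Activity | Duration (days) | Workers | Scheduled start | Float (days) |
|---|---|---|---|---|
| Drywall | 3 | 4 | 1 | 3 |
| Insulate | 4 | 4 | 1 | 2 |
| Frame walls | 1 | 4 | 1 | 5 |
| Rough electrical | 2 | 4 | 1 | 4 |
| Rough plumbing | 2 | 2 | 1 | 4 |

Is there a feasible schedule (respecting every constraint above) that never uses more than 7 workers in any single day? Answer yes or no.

no

Total worker-days = 44; over 6 days the average is 44/6 > 7, so some day must exceed 7.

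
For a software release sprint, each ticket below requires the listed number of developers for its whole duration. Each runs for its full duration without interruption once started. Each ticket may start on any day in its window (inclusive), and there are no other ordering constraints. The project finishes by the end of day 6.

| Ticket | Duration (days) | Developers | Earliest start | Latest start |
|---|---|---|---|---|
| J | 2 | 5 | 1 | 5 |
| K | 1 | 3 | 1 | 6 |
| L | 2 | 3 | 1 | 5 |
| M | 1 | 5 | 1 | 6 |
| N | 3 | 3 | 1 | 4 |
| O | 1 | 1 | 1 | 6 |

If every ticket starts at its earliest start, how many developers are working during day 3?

3

At early start, day 3 has: N.
Demand: 3 = 3.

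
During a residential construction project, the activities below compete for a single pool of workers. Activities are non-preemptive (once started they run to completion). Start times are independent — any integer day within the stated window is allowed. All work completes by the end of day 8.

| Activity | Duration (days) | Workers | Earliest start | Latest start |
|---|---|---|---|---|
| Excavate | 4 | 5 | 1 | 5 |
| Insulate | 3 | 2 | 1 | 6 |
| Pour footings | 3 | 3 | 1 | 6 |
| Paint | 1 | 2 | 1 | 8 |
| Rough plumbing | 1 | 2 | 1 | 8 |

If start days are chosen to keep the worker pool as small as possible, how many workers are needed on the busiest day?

Early-start (Excavate@1, Insulate@1, Pour footings@1, Paint@1, Rough plumbing@1) gives peak 14: d1:14  d2:10  d3:10  d4:5  d5:0  d6:0  d7:0  d8:0.
Shift Insulate→5, Pour footings→5, Paint→8, Rough plumbing→8.
Schedule Excavate@1, Insulate@5, Pour footings@5, Paint@8, Rough plumbing@8: d1:5  d2:5  d3:5  d4:5  d5:5  d6:5  d7:5  d8:4 — peak 5.
Total worker-days = 39 over 8 days ⇒ peak ≥ ⌈39/8⌉ = 5, so 5 is optimal.

5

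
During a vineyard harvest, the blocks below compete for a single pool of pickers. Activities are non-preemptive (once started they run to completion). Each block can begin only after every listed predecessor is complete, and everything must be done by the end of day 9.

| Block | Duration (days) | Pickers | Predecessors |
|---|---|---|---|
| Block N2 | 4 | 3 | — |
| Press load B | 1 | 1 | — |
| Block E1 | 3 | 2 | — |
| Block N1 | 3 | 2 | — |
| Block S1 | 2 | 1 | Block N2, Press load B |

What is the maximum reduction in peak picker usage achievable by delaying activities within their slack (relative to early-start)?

Early-start peak: d1:8  d2:7  d3:7  d4:3  d5:1  d6:1  d7:0  d8:0  d9:0 ⇒ 8.
Leveled (Block N2@1, Press load B@1, Block E1@5, Block N1@5, Block S1@8): d1:4  d2:3  d3:3  d4:3  d5:4  d6:4  d7:4  d8:1  d9:1 ⇒ 4.
Reduction 8 − 4 = 4.

4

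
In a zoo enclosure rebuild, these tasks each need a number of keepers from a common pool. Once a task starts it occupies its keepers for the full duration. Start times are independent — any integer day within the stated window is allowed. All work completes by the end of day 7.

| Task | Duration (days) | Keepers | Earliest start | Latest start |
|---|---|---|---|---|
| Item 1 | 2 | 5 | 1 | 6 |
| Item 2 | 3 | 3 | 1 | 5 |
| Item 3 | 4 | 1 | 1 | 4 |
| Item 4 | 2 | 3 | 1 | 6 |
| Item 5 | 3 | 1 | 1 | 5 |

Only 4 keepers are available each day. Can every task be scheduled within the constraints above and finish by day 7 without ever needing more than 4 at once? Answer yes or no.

no

Total keeper-days = 32; over 7 days the average is 32/7 > 4, so some day must exceed 4.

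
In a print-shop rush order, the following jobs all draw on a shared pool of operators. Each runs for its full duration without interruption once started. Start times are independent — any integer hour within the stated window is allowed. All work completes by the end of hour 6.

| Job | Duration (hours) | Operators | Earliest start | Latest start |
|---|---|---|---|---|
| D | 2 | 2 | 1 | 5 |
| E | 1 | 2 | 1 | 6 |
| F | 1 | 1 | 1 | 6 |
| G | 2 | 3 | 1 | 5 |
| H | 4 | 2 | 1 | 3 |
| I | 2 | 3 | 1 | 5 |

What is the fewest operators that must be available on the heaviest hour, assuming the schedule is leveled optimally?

Early-start (D@1, E@1, F@1, G@1, H@1, I@1) gives peak 13: h1:13  h2:10  h3:2  h4:2  h5:0  h6:0.
Shift G→2, H→3, I→4.
Schedule D@1, E@1, F@1, G@2, H@3, I@4: h1:5  h2:5  h3:5  h4:5  h5:5  h6:2 — peak 5.
Total operator-hours = 27 over 6 hours ⇒ peak ≥ ⌈27/6⌉ = 5, so 5 is optimal.

5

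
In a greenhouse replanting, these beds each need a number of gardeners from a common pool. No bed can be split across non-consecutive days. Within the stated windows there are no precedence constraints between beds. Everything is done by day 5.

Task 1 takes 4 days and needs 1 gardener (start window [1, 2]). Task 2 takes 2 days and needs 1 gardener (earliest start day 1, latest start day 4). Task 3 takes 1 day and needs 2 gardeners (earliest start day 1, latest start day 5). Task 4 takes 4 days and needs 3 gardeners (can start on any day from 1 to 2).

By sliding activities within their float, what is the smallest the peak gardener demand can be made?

5

Early-start (Task 1@1, Task 2@1, Task 3@1, Task 4@1) gives peak 7: d1:7  d2:5  d3:4  d4:4  d5:0.
Shift Task 4→2.
Schedule Task 1@1, Task 2@1, Task 3@1, Task 4@2: d1:4  d2:5  d3:4  d4:4  d5:3 — peak 5.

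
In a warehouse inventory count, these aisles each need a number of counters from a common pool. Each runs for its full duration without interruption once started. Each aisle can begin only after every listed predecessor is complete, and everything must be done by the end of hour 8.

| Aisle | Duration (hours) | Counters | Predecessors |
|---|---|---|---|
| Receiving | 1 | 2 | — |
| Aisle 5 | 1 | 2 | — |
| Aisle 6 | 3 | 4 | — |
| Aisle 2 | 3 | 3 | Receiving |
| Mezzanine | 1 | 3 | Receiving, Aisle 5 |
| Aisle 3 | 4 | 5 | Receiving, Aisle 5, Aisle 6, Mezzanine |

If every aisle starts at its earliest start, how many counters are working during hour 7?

5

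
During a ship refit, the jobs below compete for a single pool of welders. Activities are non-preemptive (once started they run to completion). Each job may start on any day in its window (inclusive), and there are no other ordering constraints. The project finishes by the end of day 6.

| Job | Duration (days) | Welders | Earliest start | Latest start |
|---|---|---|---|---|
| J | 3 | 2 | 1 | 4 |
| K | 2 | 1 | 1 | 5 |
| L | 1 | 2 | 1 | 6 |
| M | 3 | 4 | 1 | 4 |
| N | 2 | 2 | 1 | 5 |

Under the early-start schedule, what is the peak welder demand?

11

Early-start schedule: J@1, K@1, L@1, M@1, N@1.
Load per day: day 1: 11, day 2: 9, day 3: 6, day 4: 0, day 5: 0, day 6: 0.
Peak is 11.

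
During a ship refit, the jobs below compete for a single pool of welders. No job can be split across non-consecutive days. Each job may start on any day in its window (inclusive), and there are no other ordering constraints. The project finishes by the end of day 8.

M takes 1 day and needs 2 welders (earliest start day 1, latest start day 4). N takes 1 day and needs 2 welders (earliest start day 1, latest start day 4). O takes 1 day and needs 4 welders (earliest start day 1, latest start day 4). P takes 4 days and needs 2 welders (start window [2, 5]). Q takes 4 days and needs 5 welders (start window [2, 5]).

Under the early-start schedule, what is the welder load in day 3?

At early start, day 3 has: P, Q.
Demand: 2 + 5 = 7.

7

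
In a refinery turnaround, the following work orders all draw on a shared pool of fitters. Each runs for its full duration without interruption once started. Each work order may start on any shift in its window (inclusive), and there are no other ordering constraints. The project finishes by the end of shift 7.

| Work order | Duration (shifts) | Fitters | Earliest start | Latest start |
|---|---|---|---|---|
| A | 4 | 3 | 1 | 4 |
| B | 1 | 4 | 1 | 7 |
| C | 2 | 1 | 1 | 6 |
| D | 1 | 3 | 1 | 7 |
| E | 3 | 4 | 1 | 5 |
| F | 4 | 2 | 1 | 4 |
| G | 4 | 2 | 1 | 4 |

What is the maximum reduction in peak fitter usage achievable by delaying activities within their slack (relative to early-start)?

Early-start peak: s1:19  s2:12  s3:11  s4:7  s5:0  s6:0  s7:0 ⇒ 19.
Leveled (A@1, B@1, C@1, D@2, E@5, F@3, G@3): s1:8  s2:7  s3:7  s4:7  s5:8  s6:8  s7:4 ⇒ 8.
Reduction 19 − 8 = 11.

11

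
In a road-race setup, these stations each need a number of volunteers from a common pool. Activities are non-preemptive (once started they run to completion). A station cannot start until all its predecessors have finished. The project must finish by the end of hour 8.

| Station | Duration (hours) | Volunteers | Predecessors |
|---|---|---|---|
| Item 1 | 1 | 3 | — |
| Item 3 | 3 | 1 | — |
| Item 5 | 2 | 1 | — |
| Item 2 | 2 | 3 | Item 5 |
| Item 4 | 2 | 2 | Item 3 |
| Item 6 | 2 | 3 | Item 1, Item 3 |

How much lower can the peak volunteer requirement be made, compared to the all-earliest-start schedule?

4

Early-start peak: h1:5  h2:2  h3:4  h4:8  h5:5  h6:0  h7:0  h8:0 ⇒ 8.
Leveled (Item 1@1, Item 3@2, Item 5@1, Item 2@3, Item 4@5, Item 6@7): h1:4  h2:2  h3:4  h4:4  h5:2  h6:2  h7:3  h8:3 ⇒ 4.
Reduction 8 − 4 = 4.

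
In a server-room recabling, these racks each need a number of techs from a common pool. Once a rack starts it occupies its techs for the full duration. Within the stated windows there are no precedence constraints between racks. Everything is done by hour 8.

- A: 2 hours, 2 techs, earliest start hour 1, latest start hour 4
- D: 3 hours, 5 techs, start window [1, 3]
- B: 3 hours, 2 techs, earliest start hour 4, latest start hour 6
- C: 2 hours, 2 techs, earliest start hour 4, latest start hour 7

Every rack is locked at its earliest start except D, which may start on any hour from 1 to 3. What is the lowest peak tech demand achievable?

D@1: h1:7  h2:7  h3:5  h4:4  h5:4  h6:2  h7:0  h8:0 → peak 7
D@2: h1:2  h2:7  h3:5  h4:9  h5:4  h6:2  h7:0  h8:0 → peak 9
D@3: h1:2  h2:2  h3:5  h4:9  h5:9  h6:2  h7:0  h8:0 → peak 9
Best is D@1, peak 7.

7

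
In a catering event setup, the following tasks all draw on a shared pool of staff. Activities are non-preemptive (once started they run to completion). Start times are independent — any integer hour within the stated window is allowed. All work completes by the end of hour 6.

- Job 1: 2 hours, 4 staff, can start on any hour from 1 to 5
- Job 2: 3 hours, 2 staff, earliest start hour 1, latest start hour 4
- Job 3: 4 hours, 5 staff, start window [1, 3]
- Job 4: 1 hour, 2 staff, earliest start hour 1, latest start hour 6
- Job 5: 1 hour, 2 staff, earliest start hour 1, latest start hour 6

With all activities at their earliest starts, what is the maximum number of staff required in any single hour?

15

Early-start schedule: Job 1@1, Job 2@1, Job 3@1, Job 4@1, Job 5@1.
Load per hour: hour 1: 15, hour 2: 11, hour 3: 7, hour 4: 5, hour 5: 0, hour 6: 0.
Peak is 15.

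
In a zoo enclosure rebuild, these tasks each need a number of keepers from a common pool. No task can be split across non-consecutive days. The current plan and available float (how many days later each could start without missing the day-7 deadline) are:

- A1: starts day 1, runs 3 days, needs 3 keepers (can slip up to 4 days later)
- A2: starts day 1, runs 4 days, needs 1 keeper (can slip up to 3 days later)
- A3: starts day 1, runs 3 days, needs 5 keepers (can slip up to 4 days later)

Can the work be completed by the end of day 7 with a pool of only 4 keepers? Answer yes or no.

The minimum achievable peak is 5; 4 < 5, so no feasible schedule stays within the cap.

no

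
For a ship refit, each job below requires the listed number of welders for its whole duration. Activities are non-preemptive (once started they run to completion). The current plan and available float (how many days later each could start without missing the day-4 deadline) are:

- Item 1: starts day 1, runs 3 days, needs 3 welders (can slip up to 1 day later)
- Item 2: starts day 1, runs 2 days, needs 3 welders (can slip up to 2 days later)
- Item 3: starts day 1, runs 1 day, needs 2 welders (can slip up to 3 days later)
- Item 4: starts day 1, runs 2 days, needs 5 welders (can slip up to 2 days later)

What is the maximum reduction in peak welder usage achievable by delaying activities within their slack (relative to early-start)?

Early-start peak: d1:13  d2:11  d3:3  d4:0 ⇒ 13.
Leveled (Item 1@1, Item 2@1, Item 3@1, Item 4@3): d1:8  d2:6  d3:8  d4:5 ⇒ 8.
Reduction 13 − 8 = 5.

5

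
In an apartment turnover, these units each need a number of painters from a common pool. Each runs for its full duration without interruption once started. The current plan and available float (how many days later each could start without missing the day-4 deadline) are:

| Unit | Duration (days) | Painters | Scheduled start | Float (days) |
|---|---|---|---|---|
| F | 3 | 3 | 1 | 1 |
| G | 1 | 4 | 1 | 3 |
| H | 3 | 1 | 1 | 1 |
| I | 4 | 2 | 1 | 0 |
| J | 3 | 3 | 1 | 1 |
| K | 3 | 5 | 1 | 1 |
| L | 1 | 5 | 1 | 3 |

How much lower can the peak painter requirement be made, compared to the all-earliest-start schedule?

Early-start peak: d1:23  d2:14  d3:14  d4:2 ⇒ 23.
Leveled (F@1, G@1, H@1, I@1, J@1, K@2, L@4): d1:13  d2:14  d3:14  d4:12 ⇒ 14.
Reduction 23 − 14 = 9.

9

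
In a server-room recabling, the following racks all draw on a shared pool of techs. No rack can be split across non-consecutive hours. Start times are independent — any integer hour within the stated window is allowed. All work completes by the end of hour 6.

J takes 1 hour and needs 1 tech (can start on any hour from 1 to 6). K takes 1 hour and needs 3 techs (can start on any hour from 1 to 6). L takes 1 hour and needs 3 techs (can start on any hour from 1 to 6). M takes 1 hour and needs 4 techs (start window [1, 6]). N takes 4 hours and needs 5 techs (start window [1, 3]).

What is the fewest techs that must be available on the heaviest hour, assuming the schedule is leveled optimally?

6

Early-start (J@1, K@1, L@1, M@1, N@1) gives peak 16: h1:16  h2:5  h3:5  h4:5  h5:0  h6:0.
Shift K→2, L→2, N→3.
Schedule J@1, K@2, L@2, M@1, N@3: h1:5  h2:6  h3:5  h4:5  h5:5  h6:5 — peak 6.
Total tech-hours = 31 over 6 hours ⇒ peak ≥ ⌈31/6⌉ = 6, so 6 is optimal.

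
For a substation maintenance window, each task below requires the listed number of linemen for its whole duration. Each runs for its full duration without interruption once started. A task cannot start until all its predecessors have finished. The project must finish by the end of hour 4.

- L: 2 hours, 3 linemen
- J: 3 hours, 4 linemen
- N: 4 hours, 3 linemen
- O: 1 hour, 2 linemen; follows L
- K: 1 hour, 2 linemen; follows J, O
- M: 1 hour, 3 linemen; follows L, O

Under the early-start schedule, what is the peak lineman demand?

Early-start schedule: L@1, J@1, N@1, O@3, K@4, M@4.
Load per hour: hour 1: 10, hour 2: 10, hour 3: 9, hour 4: 8.
Peak is 10.

10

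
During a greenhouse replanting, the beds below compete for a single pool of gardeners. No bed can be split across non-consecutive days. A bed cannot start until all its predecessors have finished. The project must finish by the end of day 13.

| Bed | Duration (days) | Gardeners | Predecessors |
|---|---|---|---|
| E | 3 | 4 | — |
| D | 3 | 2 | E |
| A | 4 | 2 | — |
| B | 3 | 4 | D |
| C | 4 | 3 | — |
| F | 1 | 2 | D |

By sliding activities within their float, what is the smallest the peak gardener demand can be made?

5

Early-start (E@1, D@4, A@1, B@7, C@1, F@7) gives peak 9: d1:9  d2:9  d3:9  d4:7  d5:2  d6:2  d7:6  d8:4  d9:4  d10:0  d11:0  d12:0  d13:0.
Shift A→4, B→11, C→7, F→8.
Schedule E@1, D@4, A@4, B@11, C@7, F@8: d1:4  d2:4  d3:4  d4:4  d5:4  d6:4  d7:5  d8:5  d9:3  d10:3  d11:4  d12:4  d13:4 — peak 5.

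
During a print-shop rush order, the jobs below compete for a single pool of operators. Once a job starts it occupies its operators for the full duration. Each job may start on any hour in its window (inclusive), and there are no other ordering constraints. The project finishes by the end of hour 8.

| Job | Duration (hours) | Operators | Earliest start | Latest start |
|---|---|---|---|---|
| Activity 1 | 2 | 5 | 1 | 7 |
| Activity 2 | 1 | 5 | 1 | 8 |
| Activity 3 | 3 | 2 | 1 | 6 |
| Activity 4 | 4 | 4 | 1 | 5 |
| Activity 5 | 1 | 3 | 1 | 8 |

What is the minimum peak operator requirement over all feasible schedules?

Early-start (Activity 1@1, Activity 2@1, Activity 3@1, Activity 4@1, Activity 5@1) gives peak 19: h1:19  h2:11  h3:6  h4:4  h5:0  h6:0  h7:0  h8:0.
Shift Activity 2→3, Activity 3→4, Activity 4→4, Activity 5→8.
Schedule Activity 1@1, Activity 2@3, Activity 3@4, Activity 4@4, Activity 5@8: h1:5  h2:5  h3:5  h4:6  h5:6  h6:6  h7:4  h8:3 — peak 6.

6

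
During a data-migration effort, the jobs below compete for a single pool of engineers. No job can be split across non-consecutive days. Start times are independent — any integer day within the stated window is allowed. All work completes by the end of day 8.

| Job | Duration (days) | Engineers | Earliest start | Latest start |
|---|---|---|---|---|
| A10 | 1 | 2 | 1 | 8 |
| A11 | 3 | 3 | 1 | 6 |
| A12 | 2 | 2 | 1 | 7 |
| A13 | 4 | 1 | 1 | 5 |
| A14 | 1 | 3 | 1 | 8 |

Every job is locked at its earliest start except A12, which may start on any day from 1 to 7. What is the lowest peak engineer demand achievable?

9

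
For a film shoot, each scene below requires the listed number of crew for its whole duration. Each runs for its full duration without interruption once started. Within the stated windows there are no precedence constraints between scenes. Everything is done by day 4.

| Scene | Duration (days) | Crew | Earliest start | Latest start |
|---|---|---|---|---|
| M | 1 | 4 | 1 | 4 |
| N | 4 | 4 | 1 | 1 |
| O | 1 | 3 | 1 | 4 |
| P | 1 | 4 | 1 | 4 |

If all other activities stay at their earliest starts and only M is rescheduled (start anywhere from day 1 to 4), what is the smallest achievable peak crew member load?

11

M@1: d1:15  d2:4  d3:4  d4:4 → peak 15
M@2: d1:11  d2:8  d3:4  d4:4 → peak 11
M@3: d1:11  d2:4  d3:8  d4:4 → peak 11
M@4: d1:11  d2:4  d3:4  d4:8 → peak 11
Best is M@2, peak 11.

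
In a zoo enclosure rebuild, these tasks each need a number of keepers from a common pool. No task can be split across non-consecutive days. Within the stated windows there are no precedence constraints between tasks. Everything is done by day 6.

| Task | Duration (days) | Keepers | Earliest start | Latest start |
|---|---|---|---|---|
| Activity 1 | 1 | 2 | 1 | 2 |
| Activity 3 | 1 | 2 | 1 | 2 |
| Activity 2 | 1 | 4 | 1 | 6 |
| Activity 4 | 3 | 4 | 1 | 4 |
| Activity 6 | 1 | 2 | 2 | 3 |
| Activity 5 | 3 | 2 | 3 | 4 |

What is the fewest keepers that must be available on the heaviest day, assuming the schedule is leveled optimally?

6

Early-start (Activity 1@1, Activity 3@1, Activity 2@1, Activity 4@1, Activity 6@2, Activity 5@3) gives peak 12: d1:12  d2:6  d3:6  d4:2  d5:2  d6:0.
Shift Activity 2→2, Activity 4→3.
Schedule Activity 1@1, Activity 3@1, Activity 2@2, Activity 4@3, Activity 6@2, Activity 5@3: d1:4  d2:6  d3:6  d4:6  d5:6  d6:0 — peak 6.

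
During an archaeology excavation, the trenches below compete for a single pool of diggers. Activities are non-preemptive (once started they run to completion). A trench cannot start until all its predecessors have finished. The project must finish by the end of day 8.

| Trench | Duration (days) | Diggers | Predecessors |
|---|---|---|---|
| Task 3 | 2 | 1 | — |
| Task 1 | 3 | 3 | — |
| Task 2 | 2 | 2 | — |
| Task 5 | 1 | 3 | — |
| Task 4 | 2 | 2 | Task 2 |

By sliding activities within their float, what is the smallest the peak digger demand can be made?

Early-start (Task 3@1, Task 1@1, Task 2@1, Task 5@1, Task 4@3) gives peak 9: d1:9  d2:6  d3:5  d4:2  d5:0  d6:0  d7:0  d8:0.
Shift Task 1→3, Task 5→6, Task 4→7.
Schedule Task 3@1, Task 1@3, Task 2@1, Task 5@6, Task 4@7: d1:3  d2:3  d3:3  d4:3  d5:3  d6:3  d7:2  d8:2 — peak 3.
Total digger-days = 22 over 8 days ⇒ peak ≥ ⌈22/8⌉ = 3, so 3 is optimal.

3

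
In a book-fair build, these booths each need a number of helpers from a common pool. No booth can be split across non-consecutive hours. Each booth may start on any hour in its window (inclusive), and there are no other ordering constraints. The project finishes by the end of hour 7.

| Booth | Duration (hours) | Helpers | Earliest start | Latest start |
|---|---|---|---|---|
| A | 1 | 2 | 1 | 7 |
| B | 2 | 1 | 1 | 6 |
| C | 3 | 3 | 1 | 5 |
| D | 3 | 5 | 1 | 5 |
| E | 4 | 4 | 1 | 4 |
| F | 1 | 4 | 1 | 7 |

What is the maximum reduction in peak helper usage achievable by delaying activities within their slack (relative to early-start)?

11

Early-start peak: h1:19  h2:13  h3:12  h4:4  h5:0  h6:0  h7:0 ⇒ 19.
Leveled (A@1, B@1, C@3, D@1, E@4, F@6): h1:8  h2:6  h3:8  h4:7  h5:7  h6:8  h7:4 ⇒ 8.
Reduction 19 − 8 = 11.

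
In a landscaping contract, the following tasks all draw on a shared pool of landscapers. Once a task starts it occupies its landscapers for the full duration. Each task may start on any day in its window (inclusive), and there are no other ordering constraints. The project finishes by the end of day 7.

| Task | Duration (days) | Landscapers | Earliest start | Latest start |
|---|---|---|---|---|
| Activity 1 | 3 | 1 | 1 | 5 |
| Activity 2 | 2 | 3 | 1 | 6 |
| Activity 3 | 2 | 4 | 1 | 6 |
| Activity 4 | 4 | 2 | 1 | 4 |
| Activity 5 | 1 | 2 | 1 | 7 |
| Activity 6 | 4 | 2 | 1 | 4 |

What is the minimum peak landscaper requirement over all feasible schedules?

Early-start (Activity 1@1, Activity 2@1, Activity 3@1, Activity 4@1, Activity 5@1, Activity 6@1) gives peak 14: d1:14  d2:12  d3:5  d4:4  d5:0  d6:0  d7:0.
Shift Activity 3→5, Activity 5→3, Activity 6→4.
Schedule Activity 1@1, Activity 2@1, Activity 3@5, Activity 4@1, Activity 5@3, Activity 6@4: d1:6  d2:6  d3:5  d4:4  d5:6  d6:6  d7:2 — peak 6.

6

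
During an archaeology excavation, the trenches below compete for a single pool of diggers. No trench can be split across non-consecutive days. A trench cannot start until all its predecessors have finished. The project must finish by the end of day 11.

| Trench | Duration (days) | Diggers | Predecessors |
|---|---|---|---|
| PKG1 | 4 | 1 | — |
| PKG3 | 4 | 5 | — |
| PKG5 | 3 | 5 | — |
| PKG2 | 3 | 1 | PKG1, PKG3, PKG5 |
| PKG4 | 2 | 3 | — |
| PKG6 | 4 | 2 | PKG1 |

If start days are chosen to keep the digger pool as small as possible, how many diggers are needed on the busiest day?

6

Early-start (PKG1@1, PKG3@1, PKG5@1, PKG2@5, PKG4@1, PKG6@5) gives peak 14: d1:14  d2:14  d3:11  d4:6  d5:3  d6:3  d7:3  d8:2  d9:0  d10:0  d11:0.
Shift PKG5→5, PKG2→8, PKG4→8, PKG6→8.
Schedule PKG1@1, PKG3@1, PKG5@5, PKG2@8, PKG4@8, PKG6@8: d1:6  d2:6  d3:6  d4:6  d5:5  d6:5  d7:5  d8:6  d9:6  d10:3  d11:2 — peak 6.
Total digger-days = 56 over 11 days ⇒ peak ≥ ⌈56/11⌉ = 6, so 6 is optimal.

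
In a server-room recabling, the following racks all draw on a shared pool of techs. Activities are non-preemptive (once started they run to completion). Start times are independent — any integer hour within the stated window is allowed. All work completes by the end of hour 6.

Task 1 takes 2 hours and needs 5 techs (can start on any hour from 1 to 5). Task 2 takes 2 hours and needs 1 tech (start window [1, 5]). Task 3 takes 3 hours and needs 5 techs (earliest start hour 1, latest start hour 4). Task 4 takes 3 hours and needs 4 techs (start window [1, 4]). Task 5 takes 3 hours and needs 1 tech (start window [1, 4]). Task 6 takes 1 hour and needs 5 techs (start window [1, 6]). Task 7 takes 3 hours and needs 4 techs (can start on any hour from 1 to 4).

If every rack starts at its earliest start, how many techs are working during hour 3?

At early start, hour 3 has: Task 3, Task 4, Task 5, Task 7.
Demand: 5 + 4 + 1 + 4 = 14.

14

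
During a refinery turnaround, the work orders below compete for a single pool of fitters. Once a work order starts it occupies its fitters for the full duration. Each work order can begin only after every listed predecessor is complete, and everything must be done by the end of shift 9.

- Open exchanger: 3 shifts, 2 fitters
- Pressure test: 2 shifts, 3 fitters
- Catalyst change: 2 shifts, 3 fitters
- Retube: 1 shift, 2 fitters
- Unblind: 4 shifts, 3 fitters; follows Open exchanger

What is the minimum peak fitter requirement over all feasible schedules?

5

Early-start (Open exchanger@1, Pressure test@1, Catalyst change@1, Retube@1, Unblind@4) gives peak 10: s1:10  s2:8  s3:2  s4:3  s5:3  s6:3  s7:3  s8:0  s9:0.
Shift Catalyst change→3, Retube→4, Unblind→5.
Schedule Open exchanger@1, Pressure test@1, Catalyst change@3, Retube@4, Unblind@5: s1:5  s2:5  s3:5  s4:5  s5:3  s6:3  s7:3  s8:3  s9:0 — peak 5.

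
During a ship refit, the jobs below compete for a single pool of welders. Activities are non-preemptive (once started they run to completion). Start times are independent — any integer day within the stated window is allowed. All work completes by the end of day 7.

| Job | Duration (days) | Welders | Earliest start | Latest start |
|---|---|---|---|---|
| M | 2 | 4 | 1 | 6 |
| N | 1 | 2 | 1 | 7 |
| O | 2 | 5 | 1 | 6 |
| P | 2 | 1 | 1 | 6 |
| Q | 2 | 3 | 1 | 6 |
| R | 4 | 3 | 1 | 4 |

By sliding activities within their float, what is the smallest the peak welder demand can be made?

7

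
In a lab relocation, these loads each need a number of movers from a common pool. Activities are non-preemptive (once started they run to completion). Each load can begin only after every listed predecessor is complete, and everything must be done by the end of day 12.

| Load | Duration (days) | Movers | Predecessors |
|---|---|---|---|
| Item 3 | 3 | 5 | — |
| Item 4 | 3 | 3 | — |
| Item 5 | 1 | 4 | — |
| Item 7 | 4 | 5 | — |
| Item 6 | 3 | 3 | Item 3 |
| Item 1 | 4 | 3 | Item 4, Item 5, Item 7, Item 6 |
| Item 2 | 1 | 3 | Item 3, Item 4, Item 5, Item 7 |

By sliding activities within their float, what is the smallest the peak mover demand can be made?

8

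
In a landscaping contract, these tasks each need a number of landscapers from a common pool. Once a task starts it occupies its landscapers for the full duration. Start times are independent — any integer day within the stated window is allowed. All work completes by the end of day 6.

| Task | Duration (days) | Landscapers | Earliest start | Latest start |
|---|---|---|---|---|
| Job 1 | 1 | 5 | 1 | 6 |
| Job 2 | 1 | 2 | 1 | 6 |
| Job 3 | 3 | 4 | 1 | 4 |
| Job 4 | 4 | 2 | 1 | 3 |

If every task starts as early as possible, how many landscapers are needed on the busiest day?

13

Early-start schedule: Job 1@1, Job 2@1, Job 3@1, Job 4@1.
Load per day: day 1: 13, day 2: 6, day 3: 6, day 4: 2, day 5: 0, day 6: 0.
Peak is 13.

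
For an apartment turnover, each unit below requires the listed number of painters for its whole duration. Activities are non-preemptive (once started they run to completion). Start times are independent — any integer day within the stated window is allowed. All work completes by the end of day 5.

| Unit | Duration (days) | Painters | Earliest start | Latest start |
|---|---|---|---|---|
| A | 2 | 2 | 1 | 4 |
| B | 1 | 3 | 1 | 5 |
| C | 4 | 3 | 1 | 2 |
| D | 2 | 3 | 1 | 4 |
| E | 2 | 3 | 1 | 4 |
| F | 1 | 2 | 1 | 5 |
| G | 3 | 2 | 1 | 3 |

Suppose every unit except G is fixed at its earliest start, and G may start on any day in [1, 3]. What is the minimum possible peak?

16

G@1: d1:18  d2:13  d3:5  d4:3  d5:0 → peak 18
G@2: d1:16  d2:13  d3:5  d4:5  d5:0 → peak 16
G@3: d1:16  d2:11  d3:5  d4:5  d5:2 → peak 16
Best is G@2, peak 16.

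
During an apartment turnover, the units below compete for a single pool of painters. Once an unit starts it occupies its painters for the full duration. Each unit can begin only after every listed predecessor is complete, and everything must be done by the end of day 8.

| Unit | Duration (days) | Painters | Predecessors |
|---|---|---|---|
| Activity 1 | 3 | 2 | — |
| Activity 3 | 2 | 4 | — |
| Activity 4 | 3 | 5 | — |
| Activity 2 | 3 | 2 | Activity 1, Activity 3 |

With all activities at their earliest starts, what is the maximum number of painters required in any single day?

11

Early-start schedule: Activity 1@1, Activity 3@1, Activity 4@1, Activity 2@4.
Load per day: day 1: 11, day 2: 11, day 3: 7, day 4: 2, day 5: 2, day 6: 2, day 7: 0, day 8: 0.
Peak is 11.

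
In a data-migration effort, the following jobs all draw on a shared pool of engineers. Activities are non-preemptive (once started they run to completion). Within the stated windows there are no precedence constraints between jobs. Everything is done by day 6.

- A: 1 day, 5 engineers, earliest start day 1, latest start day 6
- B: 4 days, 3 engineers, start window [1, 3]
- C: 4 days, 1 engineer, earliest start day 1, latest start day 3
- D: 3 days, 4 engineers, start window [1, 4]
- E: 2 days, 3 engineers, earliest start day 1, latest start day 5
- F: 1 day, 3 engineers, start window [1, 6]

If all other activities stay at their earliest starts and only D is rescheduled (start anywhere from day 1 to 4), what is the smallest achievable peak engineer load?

15

D@1: d1:19  d2:11  d3:8  d4:4  d5:0  d6:0 → peak 19
D@2: d1:15  d2:11  d3:8  d4:8  d5:0  d6:0 → peak 15
D@3: d1:15  d2:7  d3:8  d4:8  d5:4  d6:0 → peak 15
D@4: d1:15  d2:7  d3:4  d4:8  d5:4  d6:4 → peak 15
Best is D@2, peak 15.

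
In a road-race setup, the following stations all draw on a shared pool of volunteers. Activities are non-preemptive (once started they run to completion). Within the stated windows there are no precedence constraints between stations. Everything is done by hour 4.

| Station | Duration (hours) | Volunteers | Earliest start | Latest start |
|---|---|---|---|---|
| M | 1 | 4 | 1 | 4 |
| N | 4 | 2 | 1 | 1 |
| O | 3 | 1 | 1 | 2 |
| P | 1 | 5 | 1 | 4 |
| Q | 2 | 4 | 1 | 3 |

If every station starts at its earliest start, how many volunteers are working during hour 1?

16

At early start, hour 1 has: M, N, O, P, Q.
Demand: 4 + 2 + 1 + 5 + 4 = 16.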